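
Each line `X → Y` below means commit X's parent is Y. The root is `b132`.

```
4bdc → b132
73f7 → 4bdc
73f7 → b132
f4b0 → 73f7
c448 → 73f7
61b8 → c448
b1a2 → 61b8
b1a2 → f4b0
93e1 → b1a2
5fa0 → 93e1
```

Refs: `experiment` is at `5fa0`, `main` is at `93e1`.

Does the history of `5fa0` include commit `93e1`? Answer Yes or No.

Ancestors of 5fa0 (commits reachable by following parents): {4bdc, 5fa0, 61b8, 73f7, 93e1, b132, b1a2, c448, f4b0}.
93e1 is in that set, so it is an ancestor of 5fa0.

Yes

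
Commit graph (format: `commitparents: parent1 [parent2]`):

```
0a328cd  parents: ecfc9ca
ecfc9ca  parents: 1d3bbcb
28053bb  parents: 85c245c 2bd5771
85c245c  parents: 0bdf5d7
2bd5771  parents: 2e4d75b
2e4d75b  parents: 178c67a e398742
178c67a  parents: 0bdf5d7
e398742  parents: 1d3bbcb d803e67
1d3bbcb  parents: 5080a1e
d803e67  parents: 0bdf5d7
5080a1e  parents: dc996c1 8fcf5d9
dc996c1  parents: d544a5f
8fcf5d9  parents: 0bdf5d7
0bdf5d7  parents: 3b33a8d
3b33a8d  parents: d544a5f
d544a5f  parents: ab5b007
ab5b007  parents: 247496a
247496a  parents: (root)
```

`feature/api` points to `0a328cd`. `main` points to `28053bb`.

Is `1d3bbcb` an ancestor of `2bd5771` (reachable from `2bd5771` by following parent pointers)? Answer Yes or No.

Ancestors of 2bd5771 (commits reachable by following parents): {0bdf5d7, 178c67a, 1d3bbcb, 247496a, 2bd5771, 2e4d75b, 3b33a8d, 5080a1e, 8fcf5d9, ab5b007, d544a5f, d803e67, dc996c1, e398742}.
1d3bbcb is in that set, so it is an ancestor of 2bd5771.

Yes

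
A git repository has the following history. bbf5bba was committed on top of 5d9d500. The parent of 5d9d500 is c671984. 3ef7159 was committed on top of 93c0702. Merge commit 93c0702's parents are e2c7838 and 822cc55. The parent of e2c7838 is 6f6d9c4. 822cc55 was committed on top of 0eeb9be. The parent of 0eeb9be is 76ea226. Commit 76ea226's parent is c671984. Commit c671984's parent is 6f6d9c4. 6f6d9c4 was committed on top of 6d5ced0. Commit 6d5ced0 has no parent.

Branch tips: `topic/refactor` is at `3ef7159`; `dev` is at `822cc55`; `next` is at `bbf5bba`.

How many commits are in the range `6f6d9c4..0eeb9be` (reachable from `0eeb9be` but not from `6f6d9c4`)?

Reachable from 0eeb9be: {0eeb9be, 6d5ced0, 6f6d9c4, 76ea226, c671984}.
Reachable from 6f6d9c4: {6d5ced0, 6f6d9c4}.
In 0eeb9be's history but not 6f6d9c4's: {0eeb9be, 76ea226, c671984} — 3 commits.

3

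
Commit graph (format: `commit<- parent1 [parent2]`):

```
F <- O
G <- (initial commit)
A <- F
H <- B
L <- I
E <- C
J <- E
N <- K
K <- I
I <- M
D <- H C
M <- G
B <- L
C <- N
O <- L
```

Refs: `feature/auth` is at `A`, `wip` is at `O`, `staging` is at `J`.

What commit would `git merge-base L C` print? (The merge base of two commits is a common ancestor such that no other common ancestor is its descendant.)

I

Ancestors of L: {G, I, L, M}.
Ancestors of C: {C, G, I, K, M, N}.
Common ancestors: {G, I, M}.
Among these, I is not an ancestor of any other common ancestor — it is the merge base.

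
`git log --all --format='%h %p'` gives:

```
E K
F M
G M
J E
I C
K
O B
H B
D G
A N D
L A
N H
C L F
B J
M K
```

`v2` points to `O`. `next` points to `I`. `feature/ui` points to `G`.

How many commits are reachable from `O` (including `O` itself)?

Walking parent pointers from O: reachable set = {B, E, J, K, O}.
That is 5 commits.

5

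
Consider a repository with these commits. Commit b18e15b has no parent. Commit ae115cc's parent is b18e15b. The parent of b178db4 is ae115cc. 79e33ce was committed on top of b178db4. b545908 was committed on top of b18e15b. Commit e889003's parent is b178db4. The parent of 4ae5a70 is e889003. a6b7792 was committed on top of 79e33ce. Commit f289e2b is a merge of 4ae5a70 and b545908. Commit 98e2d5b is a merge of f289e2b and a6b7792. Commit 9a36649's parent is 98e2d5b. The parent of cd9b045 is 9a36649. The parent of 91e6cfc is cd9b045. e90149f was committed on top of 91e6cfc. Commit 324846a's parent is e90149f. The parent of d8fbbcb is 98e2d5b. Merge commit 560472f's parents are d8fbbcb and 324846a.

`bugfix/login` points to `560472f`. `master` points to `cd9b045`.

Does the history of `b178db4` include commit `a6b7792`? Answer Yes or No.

Ancestors of b178db4: {ae115cc, b178db4, b18e15b}.
a6b7792 is not in that set, so it is not an ancestor of b178db4.

No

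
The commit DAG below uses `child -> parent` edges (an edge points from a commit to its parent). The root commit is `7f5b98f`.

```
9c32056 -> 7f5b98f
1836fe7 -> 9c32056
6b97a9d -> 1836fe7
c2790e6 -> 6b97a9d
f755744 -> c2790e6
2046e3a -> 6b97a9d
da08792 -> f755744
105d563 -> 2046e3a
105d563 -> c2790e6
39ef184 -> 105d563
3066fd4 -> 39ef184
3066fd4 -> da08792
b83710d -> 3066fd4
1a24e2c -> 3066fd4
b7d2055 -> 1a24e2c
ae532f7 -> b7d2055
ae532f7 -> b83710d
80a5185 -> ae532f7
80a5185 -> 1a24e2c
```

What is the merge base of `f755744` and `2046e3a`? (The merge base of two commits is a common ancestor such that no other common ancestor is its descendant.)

6b97a9d

Ancestors of f755744: {1836fe7, 6b97a9d, 7f5b98f, 9c32056, c2790e6, f755744}.
Ancestors of 2046e3a: {1836fe7, 2046e3a, 6b97a9d, 7f5b98f, 9c32056}.
Common ancestors: {1836fe7, 6b97a9d, 7f5b98f, 9c32056}.
Among these, 6b97a9d is not an ancestor of any other common ancestor — it is the merge base.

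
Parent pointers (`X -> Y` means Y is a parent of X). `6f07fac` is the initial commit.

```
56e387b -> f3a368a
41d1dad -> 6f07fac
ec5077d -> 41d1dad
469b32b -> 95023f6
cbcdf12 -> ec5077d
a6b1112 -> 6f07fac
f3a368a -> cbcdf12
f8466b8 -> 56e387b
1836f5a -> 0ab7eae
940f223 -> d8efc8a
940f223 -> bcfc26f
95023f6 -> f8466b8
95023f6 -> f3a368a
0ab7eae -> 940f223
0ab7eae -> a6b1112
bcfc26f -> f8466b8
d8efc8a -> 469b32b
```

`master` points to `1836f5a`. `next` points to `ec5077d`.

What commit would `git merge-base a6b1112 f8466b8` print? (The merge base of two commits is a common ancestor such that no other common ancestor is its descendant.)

6f07fac

Ancestors of a6b1112: {6f07fac, a6b1112}.
Ancestors of f8466b8: {41d1dad, 56e387b, 6f07fac, cbcdf12, ec5077d, f3a368a, f8466b8}.
Common ancestors: {6f07fac}.
The only common ancestor is 6f07fac, so it is the merge base.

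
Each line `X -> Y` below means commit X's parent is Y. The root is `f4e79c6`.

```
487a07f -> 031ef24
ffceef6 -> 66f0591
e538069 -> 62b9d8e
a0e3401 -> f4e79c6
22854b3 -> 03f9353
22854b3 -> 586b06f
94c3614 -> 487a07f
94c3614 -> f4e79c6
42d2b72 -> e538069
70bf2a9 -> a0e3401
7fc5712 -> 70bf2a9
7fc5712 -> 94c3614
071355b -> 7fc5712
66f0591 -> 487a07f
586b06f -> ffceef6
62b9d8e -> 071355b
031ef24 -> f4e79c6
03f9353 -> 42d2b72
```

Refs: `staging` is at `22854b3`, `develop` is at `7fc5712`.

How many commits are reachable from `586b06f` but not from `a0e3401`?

Reachable from 586b06f: {031ef24, 487a07f, 586b06f, 66f0591, f4e79c6, ffceef6}.
Reachable from a0e3401: {a0e3401, f4e79c6}.
In 586b06f's history but not a0e3401's: {031ef24, 487a07f, 586b06f, 66f0591, ffceef6} — 5 commits.

5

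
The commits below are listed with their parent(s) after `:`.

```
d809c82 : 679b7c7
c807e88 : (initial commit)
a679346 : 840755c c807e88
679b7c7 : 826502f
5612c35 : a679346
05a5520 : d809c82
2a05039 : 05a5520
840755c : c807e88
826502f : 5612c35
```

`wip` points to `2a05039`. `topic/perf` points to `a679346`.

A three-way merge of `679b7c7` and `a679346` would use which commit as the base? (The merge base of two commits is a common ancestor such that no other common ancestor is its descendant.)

Ancestors of 679b7c7: {5612c35, 679b7c7, 826502f, 840755c, a679346, c807e88}.
Ancestors of a679346: {840755c, a679346, c807e88}.
Common ancestors: {840755c, a679346, c807e88}.
Among these, a679346 is not an ancestor of any other common ancestor — it is the merge base.

a679346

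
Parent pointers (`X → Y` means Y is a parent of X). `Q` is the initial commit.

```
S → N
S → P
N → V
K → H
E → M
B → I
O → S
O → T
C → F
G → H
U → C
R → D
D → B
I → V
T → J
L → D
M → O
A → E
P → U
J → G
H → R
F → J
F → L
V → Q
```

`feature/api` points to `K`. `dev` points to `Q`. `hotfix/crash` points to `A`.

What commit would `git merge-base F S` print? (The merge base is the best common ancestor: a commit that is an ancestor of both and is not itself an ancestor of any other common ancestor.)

F

Ancestors of F: {B, D, F, G, H, I, J, L, Q, R, V}.
Ancestors of S: {B, C, D, F, G, H, I, J, L, N, P, Q, R, S, U, V}.
Common ancestors: {B, D, F, G, H, I, J, L, Q, R, V}.
Among these, F is not an ancestor of any other common ancestor — it is the merge base.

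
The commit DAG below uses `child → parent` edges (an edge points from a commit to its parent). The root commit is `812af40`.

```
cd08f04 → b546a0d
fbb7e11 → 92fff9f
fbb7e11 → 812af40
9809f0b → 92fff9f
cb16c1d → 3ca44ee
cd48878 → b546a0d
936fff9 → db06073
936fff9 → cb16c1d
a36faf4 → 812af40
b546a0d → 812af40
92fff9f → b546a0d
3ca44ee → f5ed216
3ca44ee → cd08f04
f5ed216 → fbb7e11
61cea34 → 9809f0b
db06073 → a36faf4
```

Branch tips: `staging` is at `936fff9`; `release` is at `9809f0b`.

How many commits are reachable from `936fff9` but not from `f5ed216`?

6

Reachable from 936fff9: {3ca44ee, 812af40, 92fff9f, 936fff9, a36faf4, b546a0d, cb16c1d, cd08f04, db06073, f5ed216, fbb7e11}.
Reachable from f5ed216: {812af40, 92fff9f, b546a0d, f5ed216, fbb7e11}.
In 936fff9's history but not f5ed216's: {3ca44ee, 936fff9, a36faf4, cb16c1d, cd08f04, db06073} — 6 commits.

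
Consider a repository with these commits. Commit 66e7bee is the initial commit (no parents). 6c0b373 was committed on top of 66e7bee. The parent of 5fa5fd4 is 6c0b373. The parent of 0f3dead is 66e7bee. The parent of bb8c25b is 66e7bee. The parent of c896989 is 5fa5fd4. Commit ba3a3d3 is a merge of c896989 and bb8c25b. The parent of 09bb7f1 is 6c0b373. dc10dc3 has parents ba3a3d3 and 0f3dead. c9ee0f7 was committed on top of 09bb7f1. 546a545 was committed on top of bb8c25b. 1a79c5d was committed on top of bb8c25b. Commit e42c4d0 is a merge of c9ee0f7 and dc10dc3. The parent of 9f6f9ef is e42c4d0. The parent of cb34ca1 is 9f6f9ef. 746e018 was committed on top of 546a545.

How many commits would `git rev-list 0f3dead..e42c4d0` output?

9

Reachable from e42c4d0: {09bb7f1, 0f3dead, 5fa5fd4, 66e7bee, 6c0b373, ba3a3d3, bb8c25b, c896989, c9ee0f7, dc10dc3, e42c4d0}.
Reachable from 0f3dead: {0f3dead, 66e7bee}.
In e42c4d0's history but not 0f3dead's: {09bb7f1, 5fa5fd4, 6c0b373, ba3a3d3, bb8c25b, c896989, c9ee0f7, dc10dc3, e42c4d0} — 9 commits.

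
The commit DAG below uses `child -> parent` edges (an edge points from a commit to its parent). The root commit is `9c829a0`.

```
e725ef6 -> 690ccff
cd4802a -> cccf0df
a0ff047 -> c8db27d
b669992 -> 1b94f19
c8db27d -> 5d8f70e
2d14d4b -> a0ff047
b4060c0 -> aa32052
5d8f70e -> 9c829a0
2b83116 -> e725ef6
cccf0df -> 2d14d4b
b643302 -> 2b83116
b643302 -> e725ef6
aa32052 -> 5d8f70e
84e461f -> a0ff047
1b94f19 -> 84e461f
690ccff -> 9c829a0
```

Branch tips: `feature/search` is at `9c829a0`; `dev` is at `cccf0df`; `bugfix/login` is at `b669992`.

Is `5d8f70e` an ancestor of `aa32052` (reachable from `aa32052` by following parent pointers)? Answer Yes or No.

Ancestors of aa32052 (commits reachable by following parents): {5d8f70e, 9c829a0, aa32052}.
5d8f70e is in that set, so it is an ancestor of aa32052.

Yes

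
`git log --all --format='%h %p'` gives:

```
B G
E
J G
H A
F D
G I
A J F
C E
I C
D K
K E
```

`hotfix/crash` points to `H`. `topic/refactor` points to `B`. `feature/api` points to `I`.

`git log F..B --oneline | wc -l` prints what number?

Reachable from B: {B, C, E, G, I}.
Reachable from F: {D, E, F, K}.
In B's history but not F's: {B, C, G, I} — 4 commits.

4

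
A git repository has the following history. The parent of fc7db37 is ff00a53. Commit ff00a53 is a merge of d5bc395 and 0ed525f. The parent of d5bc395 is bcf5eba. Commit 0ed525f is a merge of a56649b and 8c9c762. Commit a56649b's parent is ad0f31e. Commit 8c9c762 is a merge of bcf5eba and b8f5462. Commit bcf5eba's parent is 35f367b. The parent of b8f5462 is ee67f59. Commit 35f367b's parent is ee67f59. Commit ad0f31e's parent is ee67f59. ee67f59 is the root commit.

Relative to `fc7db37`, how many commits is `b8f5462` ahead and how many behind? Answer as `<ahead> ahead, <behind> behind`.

Reachable from b8f5462: {b8f5462, ee67f59}.
Reachable from fc7db37: {0ed525f, 35f367b, 8c9c762, a56649b, ad0f31e, b8f5462, bcf5eba, d5bc395, ee67f59, fc7db37, ff00a53}.
Only in b8f5462's history (ahead): {} — 0.
Only in fc7db37's history (behind): {0ed525f, 35f367b, 8c9c762, a56649b, ad0f31e, bcf5eba, d5bc395, fc7db37, ff00a53} — 9.

0 ahead, 9 behind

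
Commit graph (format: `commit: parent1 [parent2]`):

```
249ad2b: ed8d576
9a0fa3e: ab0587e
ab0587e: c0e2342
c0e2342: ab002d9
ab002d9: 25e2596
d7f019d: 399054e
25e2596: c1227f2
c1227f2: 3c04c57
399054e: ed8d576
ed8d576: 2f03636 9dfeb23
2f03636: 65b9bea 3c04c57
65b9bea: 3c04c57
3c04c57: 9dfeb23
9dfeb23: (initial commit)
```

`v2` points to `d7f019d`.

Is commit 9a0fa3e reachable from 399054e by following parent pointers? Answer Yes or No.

Ancestors of 399054e: {2f03636, 399054e, 3c04c57, 65b9bea, 9dfeb23, ed8d576}.
9a0fa3e is not in that set, so it is not an ancestor of 399054e.

No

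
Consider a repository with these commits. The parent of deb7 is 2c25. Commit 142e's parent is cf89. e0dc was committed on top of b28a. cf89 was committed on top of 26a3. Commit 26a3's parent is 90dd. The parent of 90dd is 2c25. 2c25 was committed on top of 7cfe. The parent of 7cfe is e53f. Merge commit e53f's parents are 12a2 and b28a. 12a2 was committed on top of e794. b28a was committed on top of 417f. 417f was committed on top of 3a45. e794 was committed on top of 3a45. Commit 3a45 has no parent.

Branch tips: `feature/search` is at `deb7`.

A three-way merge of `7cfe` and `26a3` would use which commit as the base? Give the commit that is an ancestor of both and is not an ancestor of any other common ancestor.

Ancestors of 7cfe: {12a2, 3a45, 417f, 7cfe, b28a, e53f, e794}.
Ancestors of 26a3: {12a2, 26a3, 2c25, 3a45, 417f, 7cfe, 90dd, b28a, e53f, e794}.
Common ancestors: {12a2, 3a45, 417f, 7cfe, b28a, e53f, e794}.
Among these, 7cfe is not an ancestor of any other common ancestor — it is the merge base.

7cfe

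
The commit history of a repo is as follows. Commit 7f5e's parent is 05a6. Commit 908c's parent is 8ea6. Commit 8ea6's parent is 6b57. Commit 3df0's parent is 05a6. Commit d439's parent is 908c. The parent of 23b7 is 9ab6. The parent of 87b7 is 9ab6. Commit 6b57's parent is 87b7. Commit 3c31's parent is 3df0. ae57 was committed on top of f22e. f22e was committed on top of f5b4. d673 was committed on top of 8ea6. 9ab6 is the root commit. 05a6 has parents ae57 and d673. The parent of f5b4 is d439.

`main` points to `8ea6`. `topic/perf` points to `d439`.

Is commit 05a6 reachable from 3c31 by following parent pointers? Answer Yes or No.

Ancestors of 3c31 (commits reachable by following parents): {05a6, 3c31, 3df0, 6b57, 87b7, 8ea6, 908c, 9ab6, ae57, d439, d673, f22e, f5b4}.
05a6 is in that set, so it is an ancestor of 3c31.

Yes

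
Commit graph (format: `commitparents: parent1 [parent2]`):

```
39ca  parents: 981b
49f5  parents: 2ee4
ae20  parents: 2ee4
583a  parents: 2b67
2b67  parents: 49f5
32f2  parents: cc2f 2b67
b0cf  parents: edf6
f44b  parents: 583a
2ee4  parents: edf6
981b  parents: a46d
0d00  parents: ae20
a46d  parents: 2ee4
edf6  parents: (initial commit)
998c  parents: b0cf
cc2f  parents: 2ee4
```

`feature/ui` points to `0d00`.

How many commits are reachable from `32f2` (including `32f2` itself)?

Walking parent pointers from 32f2: reachable set = {2b67, 2ee4, 32f2, 49f5, cc2f, edf6}.
That is 6 commits.

6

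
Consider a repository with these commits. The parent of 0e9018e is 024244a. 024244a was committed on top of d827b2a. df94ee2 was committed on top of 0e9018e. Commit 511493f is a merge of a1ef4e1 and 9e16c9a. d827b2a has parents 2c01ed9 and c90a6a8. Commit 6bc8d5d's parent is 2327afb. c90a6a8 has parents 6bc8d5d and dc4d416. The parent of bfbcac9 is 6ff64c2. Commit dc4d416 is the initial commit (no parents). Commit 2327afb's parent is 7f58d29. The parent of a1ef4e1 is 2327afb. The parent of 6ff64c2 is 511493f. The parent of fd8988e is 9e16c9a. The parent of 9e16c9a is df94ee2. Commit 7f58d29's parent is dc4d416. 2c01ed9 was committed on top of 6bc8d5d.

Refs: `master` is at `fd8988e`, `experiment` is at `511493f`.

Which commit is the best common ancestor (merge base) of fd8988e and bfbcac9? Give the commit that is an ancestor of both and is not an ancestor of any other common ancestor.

Ancestors of fd8988e: {024244a, 0e9018e, 2327afb, 2c01ed9, 6bc8d5d, 7f58d29, 9e16c9a, c90a6a8, d827b2a, dc4d416, df94ee2, fd8988e}.
Ancestors of bfbcac9: {024244a, 0e9018e, 2327afb, 2c01ed9, 511493f, 6bc8d5d, 6ff64c2, 7f58d29, 9e16c9a, a1ef4e1, bfbcac9, c90a6a8, d827b2a, dc4d416, df94ee2}.
Common ancestors: {024244a, 0e9018e, 2327afb, 2c01ed9, 6bc8d5d, 7f58d29, 9e16c9a, c90a6a8, d827b2a, dc4d416, df94ee2}.
Among these, 9e16c9a is not an ancestor of any other common ancestor — it is the merge base.

9e16c9a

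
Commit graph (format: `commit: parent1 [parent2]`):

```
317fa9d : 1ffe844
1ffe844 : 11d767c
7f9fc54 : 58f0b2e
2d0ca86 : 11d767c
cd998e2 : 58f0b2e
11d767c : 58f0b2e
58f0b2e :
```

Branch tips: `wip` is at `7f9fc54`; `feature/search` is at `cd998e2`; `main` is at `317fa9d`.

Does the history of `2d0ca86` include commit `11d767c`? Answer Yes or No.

Yes

Ancestors of 2d0ca86 (commits reachable by following parents): {11d767c, 2d0ca86, 58f0b2e}.
11d767c is in that set, so it is an ancestor of 2d0ca86.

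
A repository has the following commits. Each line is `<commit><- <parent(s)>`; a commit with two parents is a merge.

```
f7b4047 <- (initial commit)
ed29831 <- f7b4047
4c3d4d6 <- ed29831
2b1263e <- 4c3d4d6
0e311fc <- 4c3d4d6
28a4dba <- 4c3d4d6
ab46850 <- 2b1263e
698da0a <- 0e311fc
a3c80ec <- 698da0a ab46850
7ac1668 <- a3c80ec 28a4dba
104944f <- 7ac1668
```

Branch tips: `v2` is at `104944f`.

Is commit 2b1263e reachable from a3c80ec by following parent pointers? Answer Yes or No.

Yes

Ancestors of a3c80ec (commits reachable by following parents): {0e311fc, 2b1263e, 4c3d4d6, 698da0a, a3c80ec, ab46850, ed29831, f7b4047}.
2b1263e is in that set, so it is an ancestor of a3c80ec.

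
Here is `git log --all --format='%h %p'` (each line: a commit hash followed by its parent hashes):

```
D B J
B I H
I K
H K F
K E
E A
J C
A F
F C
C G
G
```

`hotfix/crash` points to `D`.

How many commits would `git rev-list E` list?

5

Walking parent pointers from E: reachable set = {A, C, E, F, G}.
That is 5 commits.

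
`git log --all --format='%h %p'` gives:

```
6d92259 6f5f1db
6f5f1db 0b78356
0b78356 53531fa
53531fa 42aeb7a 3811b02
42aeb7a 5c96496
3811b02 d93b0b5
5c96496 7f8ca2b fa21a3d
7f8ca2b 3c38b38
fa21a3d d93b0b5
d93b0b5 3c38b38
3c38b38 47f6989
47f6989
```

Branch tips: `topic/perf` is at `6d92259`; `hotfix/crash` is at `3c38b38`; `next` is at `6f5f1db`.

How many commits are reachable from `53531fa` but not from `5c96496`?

3

Reachable from 53531fa: {3811b02, 3c38b38, 42aeb7a, 47f6989, 53531fa, 5c96496, 7f8ca2b, d93b0b5, fa21a3d}.
Reachable from 5c96496: {3c38b38, 47f6989, 5c96496, 7f8ca2b, d93b0b5, fa21a3d}.
In 53531fa's history but not 5c96496's: {3811b02, 42aeb7a, 53531fa} — 3 commits.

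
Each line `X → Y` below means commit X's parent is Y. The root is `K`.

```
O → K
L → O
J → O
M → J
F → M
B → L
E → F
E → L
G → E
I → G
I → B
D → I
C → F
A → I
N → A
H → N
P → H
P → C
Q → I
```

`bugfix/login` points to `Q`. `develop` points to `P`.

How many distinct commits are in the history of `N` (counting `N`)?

Walking parent pointers from N: reachable set = {A, B, E, F, G, I, J, K, L, M, N, O}.
That is 12 commits.

12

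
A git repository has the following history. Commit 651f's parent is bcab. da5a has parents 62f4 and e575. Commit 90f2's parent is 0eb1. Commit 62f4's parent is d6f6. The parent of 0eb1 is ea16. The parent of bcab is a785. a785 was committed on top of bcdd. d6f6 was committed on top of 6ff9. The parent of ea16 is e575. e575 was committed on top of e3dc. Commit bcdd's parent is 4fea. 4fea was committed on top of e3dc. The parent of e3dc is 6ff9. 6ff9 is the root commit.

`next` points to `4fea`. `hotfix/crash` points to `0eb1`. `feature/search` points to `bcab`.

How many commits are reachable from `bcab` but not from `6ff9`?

5

Reachable from bcab: {4fea, 6ff9, a785, bcab, bcdd, e3dc}.
Reachable from 6ff9: {6ff9}.
In bcab's history but not 6ff9's: {4fea, a785, bcab, bcdd, e3dc} — 5 commits.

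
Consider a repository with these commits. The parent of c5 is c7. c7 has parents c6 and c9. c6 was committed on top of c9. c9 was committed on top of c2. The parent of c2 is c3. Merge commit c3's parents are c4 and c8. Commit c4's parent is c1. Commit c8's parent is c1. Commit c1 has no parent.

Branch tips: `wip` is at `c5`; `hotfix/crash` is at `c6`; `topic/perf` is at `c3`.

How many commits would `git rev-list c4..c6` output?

Reachable from c6: {c1, c2, c3, c4, c6, c8, c9}.
Reachable from c4: {c1, c4}.
In c6's history but not c4's: {c2, c3, c6, c8, c9} — 5 commits.

5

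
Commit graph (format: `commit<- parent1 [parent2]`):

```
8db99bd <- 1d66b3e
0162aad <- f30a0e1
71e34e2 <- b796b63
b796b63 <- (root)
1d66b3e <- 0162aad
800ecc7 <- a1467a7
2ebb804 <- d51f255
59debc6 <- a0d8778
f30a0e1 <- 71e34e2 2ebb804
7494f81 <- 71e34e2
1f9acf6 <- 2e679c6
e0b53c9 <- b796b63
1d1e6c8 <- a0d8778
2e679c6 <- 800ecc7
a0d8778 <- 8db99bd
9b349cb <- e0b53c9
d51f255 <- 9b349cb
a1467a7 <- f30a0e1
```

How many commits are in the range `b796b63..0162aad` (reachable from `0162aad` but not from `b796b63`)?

7

Reachable from 0162aad: {0162aad, 2ebb804, 71e34e2, 9b349cb, b796b63, d51f255, e0b53c9, f30a0e1}.
Reachable from b796b63: {b796b63}.
In 0162aad's history but not b796b63's: {0162aad, 2ebb804, 71e34e2, 9b349cb, d51f255, e0b53c9, f30a0e1} — 7 commits.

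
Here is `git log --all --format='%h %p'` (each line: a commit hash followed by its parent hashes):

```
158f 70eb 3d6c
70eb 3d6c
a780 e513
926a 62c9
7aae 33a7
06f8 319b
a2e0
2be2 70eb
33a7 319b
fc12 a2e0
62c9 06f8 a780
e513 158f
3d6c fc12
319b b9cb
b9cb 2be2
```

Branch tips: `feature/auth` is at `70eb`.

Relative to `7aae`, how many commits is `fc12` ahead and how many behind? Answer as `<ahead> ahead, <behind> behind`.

0 ahead, 7 behind

Reachable from fc12: {a2e0, fc12}.
Reachable from 7aae: {2be2, 319b, 33a7, 3d6c, 70eb, 7aae, a2e0, b9cb, fc12}.
Only in fc12's history (ahead): {} — 0.
Only in 7aae's history (behind): {2be2, 319b, 33a7, 3d6c, 70eb, 7aae, b9cb} — 7.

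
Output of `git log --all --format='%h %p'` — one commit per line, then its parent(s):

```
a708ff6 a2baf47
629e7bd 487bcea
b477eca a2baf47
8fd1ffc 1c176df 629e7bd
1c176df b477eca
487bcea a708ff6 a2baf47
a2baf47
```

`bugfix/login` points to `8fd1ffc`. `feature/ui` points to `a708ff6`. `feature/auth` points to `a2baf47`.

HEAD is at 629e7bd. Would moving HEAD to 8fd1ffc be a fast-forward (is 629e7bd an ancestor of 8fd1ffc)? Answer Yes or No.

A fast-forward from 629e7bd to 8fd1ffc is possible iff 629e7bd is an ancestor of 8fd1ffc.
Ancestors of 8fd1ffc: {1c176df, 487bcea, 629e7bd, 8fd1ffc, a2baf47, a708ff6, b477eca}.
629e7bd is among them, so fast-forward is possible.

Yes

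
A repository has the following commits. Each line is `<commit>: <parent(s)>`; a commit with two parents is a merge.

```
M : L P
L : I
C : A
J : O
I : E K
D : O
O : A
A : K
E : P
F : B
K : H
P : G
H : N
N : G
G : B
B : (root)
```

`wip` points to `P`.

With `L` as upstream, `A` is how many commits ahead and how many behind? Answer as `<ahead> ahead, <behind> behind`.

Reachable from A: {A, B, G, H, K, N}.
Reachable from L: {B, E, G, H, I, K, L, N, P}.
Only in A's history (ahead): {A} — 1.
Only in L's history (behind): {E, I, L, P} — 4.

1 ahead, 4 behind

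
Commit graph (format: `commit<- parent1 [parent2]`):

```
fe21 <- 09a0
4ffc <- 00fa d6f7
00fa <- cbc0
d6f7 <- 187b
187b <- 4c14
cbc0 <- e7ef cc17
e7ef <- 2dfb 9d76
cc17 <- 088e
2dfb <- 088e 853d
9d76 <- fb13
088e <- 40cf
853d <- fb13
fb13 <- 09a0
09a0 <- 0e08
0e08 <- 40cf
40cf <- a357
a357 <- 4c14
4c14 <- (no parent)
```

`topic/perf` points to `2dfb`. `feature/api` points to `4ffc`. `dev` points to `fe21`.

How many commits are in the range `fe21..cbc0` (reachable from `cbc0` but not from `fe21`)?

8

Reachable from cbc0: {088e, 09a0, 0e08, 2dfb, 40cf, 4c14, 853d, 9d76, a357, cbc0, cc17, e7ef, fb13}.
Reachable from fe21: {09a0, 0e08, 40cf, 4c14, a357, fe21}.
In cbc0's history but not fe21's: {088e, 2dfb, 853d, 9d76, cbc0, cc17, e7ef, fb13} — 8 commits.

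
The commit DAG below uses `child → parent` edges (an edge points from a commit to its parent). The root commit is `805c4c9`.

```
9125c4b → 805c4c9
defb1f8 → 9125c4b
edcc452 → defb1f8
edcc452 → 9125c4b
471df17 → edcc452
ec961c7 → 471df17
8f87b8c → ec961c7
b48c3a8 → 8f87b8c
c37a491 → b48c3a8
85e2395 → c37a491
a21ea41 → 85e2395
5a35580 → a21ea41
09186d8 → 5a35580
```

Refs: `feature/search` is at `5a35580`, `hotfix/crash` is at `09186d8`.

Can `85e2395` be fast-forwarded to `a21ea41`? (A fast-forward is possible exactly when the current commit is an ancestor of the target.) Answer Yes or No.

Yes

A fast-forward from 85e2395 to a21ea41 is possible iff 85e2395 is an ancestor of a21ea41.
Ancestors of a21ea41: {471df17, 805c4c9, 85e2395, 8f87b8c, 9125c4b, a21ea41, b48c3a8, c37a491, defb1f8, ec961c7, edcc452}.
85e2395 is among them, so fast-forward is possible.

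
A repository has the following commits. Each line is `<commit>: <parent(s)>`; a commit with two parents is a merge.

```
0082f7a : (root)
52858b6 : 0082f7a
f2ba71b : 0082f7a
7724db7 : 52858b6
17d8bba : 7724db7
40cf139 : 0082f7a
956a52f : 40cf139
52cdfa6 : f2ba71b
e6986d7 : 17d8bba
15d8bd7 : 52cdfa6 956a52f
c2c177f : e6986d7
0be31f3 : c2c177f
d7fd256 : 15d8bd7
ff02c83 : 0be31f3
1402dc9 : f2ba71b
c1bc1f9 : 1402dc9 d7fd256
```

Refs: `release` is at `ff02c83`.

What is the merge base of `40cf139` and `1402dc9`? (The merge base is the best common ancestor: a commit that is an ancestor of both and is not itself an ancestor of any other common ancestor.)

Ancestors of 40cf139: {0082f7a, 40cf139}.
Ancestors of 1402dc9: {0082f7a, 1402dc9, f2ba71b}.
Common ancestors: {0082f7a}.
The only common ancestor is 0082f7a, so it is the merge base.

0082f7a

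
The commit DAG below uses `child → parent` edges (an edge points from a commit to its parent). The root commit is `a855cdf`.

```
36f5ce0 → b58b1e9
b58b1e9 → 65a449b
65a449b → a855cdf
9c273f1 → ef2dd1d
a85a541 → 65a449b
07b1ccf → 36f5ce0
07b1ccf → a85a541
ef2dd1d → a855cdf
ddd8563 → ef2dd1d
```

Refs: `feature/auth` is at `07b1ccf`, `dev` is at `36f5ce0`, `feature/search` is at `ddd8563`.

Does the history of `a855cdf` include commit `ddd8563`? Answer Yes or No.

Ancestors of a855cdf: {a855cdf}.
ddd8563 is not in that set, so it is not an ancestor of a855cdf.

No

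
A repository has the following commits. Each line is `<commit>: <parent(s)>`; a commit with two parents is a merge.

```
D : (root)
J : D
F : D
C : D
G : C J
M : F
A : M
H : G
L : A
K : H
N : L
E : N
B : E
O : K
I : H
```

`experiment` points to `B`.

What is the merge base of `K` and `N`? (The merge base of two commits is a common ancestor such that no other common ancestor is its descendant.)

D

Ancestors of K: {C, D, G, H, J, K}.
Ancestors of N: {A, D, F, L, M, N}.
Common ancestors: {D}.
The only common ancestor is D, so it is the merge base.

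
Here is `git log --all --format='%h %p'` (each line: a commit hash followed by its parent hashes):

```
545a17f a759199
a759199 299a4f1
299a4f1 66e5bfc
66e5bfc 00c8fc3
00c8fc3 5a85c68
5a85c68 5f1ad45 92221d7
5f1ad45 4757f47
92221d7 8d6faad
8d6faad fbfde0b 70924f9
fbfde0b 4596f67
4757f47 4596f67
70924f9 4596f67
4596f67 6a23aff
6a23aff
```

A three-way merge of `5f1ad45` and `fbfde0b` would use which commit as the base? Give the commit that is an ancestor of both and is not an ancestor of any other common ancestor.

4596f67

Ancestors of 5f1ad45: {4596f67, 4757f47, 5f1ad45, 6a23aff}.
Ancestors of fbfde0b: {4596f67, 6a23aff, fbfde0b}.
Common ancestors: {4596f67, 6a23aff}.
Among these, 4596f67 is not an ancestor of any other common ancestor — it is the merge base.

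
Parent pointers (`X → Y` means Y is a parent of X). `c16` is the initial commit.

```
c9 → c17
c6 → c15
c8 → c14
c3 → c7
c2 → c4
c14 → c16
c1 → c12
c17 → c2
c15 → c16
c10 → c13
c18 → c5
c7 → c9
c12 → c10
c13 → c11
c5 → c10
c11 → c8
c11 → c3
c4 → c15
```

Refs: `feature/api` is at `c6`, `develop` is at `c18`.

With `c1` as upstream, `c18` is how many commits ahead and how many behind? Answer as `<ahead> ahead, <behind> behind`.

Reachable from c18: {c10, c11, c13, c14, c15, c16, c17, c18, c2, c3, c4, c5, c7, c8, c9}.
Reachable from c1: {c1, c10, c11, c12, c13, c14, c15, c16, c17, c2, c3, c4, c7, c8, c9}.
Only in c18's history (ahead): {c18, c5} — 2.
Only in c1's history (behind): {c1, c12} — 2.

2 ahead, 2 behind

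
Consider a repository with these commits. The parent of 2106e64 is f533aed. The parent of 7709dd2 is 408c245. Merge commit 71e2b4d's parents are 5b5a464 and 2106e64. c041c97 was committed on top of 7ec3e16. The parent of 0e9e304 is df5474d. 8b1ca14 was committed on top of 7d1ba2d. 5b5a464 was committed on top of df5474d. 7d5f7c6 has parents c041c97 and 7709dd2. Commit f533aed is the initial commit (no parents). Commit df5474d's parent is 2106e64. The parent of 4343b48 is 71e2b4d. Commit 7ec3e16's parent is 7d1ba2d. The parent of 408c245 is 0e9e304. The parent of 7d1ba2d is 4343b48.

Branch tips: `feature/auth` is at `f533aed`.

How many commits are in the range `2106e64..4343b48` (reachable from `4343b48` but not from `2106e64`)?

4

Reachable from 4343b48: {2106e64, 4343b48, 5b5a464, 71e2b4d, df5474d, f533aed}.
Reachable from 2106e64: {2106e64, f533aed}.
In 4343b48's history but not 2106e64's: {4343b48, 5b5a464, 71e2b4d, df5474d} — 4 commits.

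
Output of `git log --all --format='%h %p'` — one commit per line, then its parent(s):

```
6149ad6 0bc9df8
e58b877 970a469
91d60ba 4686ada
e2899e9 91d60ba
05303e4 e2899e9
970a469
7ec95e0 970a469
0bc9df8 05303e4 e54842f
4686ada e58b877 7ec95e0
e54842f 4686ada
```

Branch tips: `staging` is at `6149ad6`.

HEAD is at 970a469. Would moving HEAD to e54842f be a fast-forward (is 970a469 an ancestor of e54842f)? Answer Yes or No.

Yes

A fast-forward from 970a469 to e54842f is possible iff 970a469 is an ancestor of e54842f.
Ancestors of e54842f: {4686ada, 7ec95e0, 970a469, e54842f, e58b877}.
970a469 is among them, so fast-forward is possible.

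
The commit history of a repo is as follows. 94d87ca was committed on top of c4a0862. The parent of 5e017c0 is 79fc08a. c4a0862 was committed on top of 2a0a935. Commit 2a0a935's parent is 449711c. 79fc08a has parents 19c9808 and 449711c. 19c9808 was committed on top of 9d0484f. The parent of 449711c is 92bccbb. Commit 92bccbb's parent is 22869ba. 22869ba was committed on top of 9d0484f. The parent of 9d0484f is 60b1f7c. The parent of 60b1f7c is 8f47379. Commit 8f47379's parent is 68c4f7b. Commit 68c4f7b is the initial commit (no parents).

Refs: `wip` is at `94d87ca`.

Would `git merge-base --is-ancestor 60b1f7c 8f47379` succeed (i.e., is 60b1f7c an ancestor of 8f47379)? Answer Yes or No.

Ancestors of 8f47379: {68c4f7b, 8f47379}.
60b1f7c is not in that set, so it is not an ancestor of 8f47379.

No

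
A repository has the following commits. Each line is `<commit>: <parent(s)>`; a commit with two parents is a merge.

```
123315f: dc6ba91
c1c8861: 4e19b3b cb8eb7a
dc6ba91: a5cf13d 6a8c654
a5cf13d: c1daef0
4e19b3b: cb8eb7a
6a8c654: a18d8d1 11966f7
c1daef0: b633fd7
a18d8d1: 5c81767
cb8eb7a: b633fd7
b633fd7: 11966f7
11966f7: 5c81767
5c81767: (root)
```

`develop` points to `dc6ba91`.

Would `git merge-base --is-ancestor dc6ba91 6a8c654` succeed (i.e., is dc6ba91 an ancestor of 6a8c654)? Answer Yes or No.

Ancestors of 6a8c654: {11966f7, 5c81767, 6a8c654, a18d8d1}.
dc6ba91 is not in that set, so it is not an ancestor of 6a8c654.

No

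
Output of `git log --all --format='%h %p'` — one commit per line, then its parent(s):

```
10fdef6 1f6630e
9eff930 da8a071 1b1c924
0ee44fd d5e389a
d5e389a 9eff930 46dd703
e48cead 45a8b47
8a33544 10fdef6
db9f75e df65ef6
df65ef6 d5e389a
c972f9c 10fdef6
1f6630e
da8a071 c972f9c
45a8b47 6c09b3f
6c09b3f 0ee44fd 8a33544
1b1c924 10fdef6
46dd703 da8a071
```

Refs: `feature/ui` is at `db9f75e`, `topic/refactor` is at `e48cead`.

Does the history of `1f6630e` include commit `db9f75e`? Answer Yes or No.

No

Ancestors of 1f6630e: {1f6630e}.
db9f75e is not in that set, so it is not an ancestor of 1f6630e.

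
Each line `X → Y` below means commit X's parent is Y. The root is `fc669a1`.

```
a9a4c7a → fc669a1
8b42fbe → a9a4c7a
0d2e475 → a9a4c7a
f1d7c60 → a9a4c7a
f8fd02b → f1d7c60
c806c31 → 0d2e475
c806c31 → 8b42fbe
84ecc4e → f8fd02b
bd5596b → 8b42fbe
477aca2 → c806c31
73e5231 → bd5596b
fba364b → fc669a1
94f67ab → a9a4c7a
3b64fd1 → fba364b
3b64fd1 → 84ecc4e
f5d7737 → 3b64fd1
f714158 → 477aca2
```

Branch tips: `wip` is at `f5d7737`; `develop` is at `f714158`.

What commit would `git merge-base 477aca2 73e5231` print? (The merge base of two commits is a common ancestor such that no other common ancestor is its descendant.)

Ancestors of 477aca2: {0d2e475, 477aca2, 8b42fbe, a9a4c7a, c806c31, fc669a1}.
Ancestors of 73e5231: {73e5231, 8b42fbe, a9a4c7a, bd5596b, fc669a1}.
Common ancestors: {8b42fbe, a9a4c7a, fc669a1}.
Among these, 8b42fbe is not an ancestor of any other common ancestor — it is the merge base.

8b42fbe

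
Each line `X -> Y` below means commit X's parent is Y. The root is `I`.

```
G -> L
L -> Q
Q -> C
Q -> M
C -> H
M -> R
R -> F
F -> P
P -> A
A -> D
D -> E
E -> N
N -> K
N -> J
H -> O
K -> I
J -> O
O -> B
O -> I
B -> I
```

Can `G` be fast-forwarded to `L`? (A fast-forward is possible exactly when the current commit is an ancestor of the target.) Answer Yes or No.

No

A fast-forward from G to L is possible iff G is an ancestor of L.
Ancestors of L: {A, B, C, D, E, F, H, I, J, K, L, M, N, O, P, Q, R}.
G is not among them, so fast-forward is not possible.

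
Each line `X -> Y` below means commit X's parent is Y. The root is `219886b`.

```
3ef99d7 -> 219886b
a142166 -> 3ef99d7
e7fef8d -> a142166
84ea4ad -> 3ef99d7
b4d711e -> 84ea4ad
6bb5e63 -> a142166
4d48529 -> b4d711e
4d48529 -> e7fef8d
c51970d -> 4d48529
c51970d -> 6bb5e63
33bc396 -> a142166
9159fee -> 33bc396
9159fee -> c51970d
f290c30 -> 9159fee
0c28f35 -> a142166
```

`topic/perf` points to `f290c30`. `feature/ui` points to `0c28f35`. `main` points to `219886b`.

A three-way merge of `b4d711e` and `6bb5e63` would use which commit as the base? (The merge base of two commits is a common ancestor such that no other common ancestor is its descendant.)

3ef99d7

Ancestors of b4d711e: {219886b, 3ef99d7, 84ea4ad, b4d711e}.
Ancestors of 6bb5e63: {219886b, 3ef99d7, 6bb5e63, a142166}.
Common ancestors: {219886b, 3ef99d7}.
Among these, 3ef99d7 is not an ancestor of any other common ancestor — it is the merge base.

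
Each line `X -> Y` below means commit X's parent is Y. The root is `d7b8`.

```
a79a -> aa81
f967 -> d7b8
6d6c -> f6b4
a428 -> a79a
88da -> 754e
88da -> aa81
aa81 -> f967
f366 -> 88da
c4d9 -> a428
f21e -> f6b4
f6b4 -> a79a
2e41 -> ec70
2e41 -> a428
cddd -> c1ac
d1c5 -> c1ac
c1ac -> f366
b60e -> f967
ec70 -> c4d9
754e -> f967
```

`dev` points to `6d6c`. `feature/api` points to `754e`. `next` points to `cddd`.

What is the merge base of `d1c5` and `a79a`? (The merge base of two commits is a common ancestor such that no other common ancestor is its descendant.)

Ancestors of d1c5: {754e, 88da, aa81, c1ac, d1c5, d7b8, f366, f967}.
Ancestors of a79a: {a79a, aa81, d7b8, f967}.
Common ancestors: {aa81, d7b8, f967}.
Among these, aa81 is not an ancestor of any other common ancestor — it is the merge base.

aa81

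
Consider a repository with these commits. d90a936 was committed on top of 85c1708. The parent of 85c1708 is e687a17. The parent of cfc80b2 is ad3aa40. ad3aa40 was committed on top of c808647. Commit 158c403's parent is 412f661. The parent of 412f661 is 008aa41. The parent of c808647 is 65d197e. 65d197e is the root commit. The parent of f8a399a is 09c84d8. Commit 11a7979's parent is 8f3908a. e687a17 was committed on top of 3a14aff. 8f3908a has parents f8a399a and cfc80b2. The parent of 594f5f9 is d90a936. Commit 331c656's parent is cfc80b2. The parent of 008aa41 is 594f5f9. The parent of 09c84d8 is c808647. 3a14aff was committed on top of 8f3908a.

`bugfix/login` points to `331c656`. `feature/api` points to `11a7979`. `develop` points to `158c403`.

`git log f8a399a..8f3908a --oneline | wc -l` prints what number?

Reachable from 8f3908a: {09c84d8, 65d197e, 8f3908a, ad3aa40, c808647, cfc80b2, f8a399a}.
Reachable from f8a399a: {09c84d8, 65d197e, c808647, f8a399a}.
In 8f3908a's history but not f8a399a's: {8f3908a, ad3aa40, cfc80b2} — 3 commits.

3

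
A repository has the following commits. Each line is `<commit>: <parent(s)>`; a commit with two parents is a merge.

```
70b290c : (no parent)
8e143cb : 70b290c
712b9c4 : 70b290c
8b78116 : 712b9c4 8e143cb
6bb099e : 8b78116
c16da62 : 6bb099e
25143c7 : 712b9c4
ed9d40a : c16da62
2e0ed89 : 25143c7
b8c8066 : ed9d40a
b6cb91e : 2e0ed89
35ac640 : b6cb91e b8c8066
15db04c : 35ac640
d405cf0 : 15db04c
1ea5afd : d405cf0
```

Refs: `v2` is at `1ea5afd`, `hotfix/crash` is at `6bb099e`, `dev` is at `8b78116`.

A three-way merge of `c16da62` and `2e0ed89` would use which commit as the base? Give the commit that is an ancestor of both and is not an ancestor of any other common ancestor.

Ancestors of c16da62: {6bb099e, 70b290c, 712b9c4, 8b78116, 8e143cb, c16da62}.
Ancestors of 2e0ed89: {25143c7, 2e0ed89, 70b290c, 712b9c4}.
Common ancestors: {70b290c, 712b9c4}.
Among these, 712b9c4 is not an ancestor of any other common ancestor — it is the merge base.

712b9c4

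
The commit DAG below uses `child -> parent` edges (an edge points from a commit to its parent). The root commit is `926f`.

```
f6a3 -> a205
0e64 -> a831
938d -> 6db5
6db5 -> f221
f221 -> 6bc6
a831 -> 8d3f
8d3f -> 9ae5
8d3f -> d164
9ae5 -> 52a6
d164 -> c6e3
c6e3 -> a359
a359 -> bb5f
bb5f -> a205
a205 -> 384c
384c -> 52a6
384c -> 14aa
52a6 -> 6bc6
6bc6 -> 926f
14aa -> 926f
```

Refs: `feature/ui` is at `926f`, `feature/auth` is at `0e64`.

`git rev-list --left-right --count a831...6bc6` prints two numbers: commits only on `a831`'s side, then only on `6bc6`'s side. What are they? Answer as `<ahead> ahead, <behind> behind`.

11 ahead, 0 behind

Reachable from a831: {14aa, 384c, 52a6, 6bc6, 8d3f, 926f, 9ae5, a205, a359, a831, bb5f, c6e3, d164}.
Reachable from 6bc6: {6bc6, 926f}.
Only in a831's history (ahead): {14aa, 384c, 52a6, 8d3f, 9ae5, a205, a359, a831, bb5f, c6e3, d164} — 11.
Only in 6bc6's history (behind): {} — 0.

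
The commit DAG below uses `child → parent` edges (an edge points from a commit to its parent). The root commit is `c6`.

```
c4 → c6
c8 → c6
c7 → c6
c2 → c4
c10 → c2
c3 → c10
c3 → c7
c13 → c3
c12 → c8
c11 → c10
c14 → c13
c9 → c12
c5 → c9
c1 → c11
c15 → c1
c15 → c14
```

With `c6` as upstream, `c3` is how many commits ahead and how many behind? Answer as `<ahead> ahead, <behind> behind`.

Reachable from c3: {c10, c2, c3, c4, c6, c7}.
Reachable from c6: {c6}.
Only in c3's history (ahead): {c10, c2, c3, c4, c7} — 5.
Only in c6's history (behind): {} — 0.

5 ahead, 0 behind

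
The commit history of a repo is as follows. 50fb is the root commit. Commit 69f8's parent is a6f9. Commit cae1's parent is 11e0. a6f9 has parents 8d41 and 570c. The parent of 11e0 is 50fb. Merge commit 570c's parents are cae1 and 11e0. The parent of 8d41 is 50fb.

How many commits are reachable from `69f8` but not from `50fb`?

6

Reachable from 69f8: {11e0, 50fb, 570c, 69f8, 8d41, a6f9, cae1}.
Reachable from 50fb: {50fb}.
In 69f8's history but not 50fb's: {11e0, 570c, 69f8, 8d41, a6f9, cae1} — 6 commits.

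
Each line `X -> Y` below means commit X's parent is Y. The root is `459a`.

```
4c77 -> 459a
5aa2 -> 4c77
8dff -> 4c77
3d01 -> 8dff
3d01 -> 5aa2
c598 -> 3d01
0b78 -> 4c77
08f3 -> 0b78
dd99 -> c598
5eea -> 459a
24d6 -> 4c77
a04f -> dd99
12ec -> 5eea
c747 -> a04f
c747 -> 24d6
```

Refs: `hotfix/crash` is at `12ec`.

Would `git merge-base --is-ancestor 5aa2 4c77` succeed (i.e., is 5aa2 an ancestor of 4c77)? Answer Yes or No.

No

Ancestors of 4c77: {459a, 4c77}.
5aa2 is not in that set, so it is not an ancestor of 4c77.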